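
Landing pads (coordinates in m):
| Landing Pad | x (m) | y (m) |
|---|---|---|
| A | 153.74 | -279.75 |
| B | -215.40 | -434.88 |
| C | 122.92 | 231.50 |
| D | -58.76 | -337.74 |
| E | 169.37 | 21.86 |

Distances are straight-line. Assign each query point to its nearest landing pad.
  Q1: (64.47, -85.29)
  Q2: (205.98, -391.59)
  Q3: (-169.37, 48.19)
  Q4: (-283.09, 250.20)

Q1→E; Q2→A; Q3→E; Q4→C

Q1 at (64.47, -85.29):
  A: √((89.27)² + (-194.46)²) = √(7969.1329 + 37814.6916) = 213.97 m
  B: √((-279.87)² + (-349.59)²) = √(78327.2169 + 122213.1681) = 447.82 m
  C: √((58.45)² + (316.79)²) = √(3416.4025 + 100355.9041) = 322.14 m
  D: √((-123.23)² + (-252.45)²) = √(15185.6329 + 63731.0025) = 280.92 m
  E: √((104.90)² + (107.15)²) = √(11004.0100 + 11481.1225) = 149.95 m
  → nearest: E (149.95 m)
Q2 at (205.98, -391.59):
  A: √((-52.24)² + (111.84)²) = √(2729.0176 + 12508.1856) = 123.44 m
  B: √((-421.38)² + (-43.29)²) = √(177561.1044 + 1874.0241) = 423.60 m
  C: √((-83.06)² + (623.09)²) = √(6898.9636 + 388241.1481) = 628.60 m
  D: √((-264.74)² + (53.85)²) = √(70087.2676 + 2899.8225) = 270.16 m
  E: √((-36.61)² + (413.45)²) = √(1340.2921 + 170940.9025) = 415.07 m
  → nearest: A (123.44 m)
Q3 at (-169.37, 48.19):
  A: √((323.11)² + (-327.94)²) = √(104400.0721 + 107544.6436) = 460.37 m
  B: √((-46.03)² + (-483.07)²) = √(2118.7609 + 233356.6249) = 485.26 m
  C: √((292.29)² + (183.31)²) = √(85433.4441 + 33602.5561) = 345.02 m
  D: √((110.61)² + (-385.93)²) = √(12234.5721 + 148941.9649) = 401.47 m
  E: √((338.74)² + (-26.33)²) = √(114744.7876 + 693.2689) = 339.76 m
  → nearest: E (339.76 m)
Q4 at (-283.09, 250.20):
  A: √((436.83)² + (-529.95)²) = √(190820.4489 + 280847.0025) = 686.78 m
  B: √((67.69)² + (-685.08)²) = √(4581.9361 + 469334.6064) = 688.42 m
  C: √((406.01)² + (-18.70)²) = √(164844.1201 + 349.6900) = 406.44 m
  D: √((224.33)² + (-587.94)²) = √(50323.9489 + 345673.4436) = 629.28 m
  E: √((452.46)² + (-228.34)²) = √(204720.0516 + 52139.1556) = 506.81 m
  → nearest: C (406.44 m)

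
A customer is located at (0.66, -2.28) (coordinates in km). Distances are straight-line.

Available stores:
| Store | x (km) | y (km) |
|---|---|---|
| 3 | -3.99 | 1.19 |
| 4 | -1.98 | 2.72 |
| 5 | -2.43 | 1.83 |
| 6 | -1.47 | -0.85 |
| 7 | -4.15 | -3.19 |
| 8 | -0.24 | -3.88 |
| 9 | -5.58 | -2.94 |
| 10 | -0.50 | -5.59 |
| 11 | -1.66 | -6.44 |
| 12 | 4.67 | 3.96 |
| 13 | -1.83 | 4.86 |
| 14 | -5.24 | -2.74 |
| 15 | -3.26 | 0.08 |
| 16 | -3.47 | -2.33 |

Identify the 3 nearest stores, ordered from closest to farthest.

8, 6, 10

Distances from (0.66, -2.28):
3: 5.80 km
4: 5.65 km
5: 5.14 km
6: 2.57 km
7: 4.90 km
8: 1.84 km
9: 6.27 km
10: 3.51 km
11: 4.76 km
12: 7.42 km
13: 7.56 km
14: 5.92 km
15: 4.58 km
16: 4.13 km
Sorted: 8 (1.84 km) < 6 (2.57 km) < 10 (3.51 km) < 16 (4.13 km) < 15 (4.58 km) < …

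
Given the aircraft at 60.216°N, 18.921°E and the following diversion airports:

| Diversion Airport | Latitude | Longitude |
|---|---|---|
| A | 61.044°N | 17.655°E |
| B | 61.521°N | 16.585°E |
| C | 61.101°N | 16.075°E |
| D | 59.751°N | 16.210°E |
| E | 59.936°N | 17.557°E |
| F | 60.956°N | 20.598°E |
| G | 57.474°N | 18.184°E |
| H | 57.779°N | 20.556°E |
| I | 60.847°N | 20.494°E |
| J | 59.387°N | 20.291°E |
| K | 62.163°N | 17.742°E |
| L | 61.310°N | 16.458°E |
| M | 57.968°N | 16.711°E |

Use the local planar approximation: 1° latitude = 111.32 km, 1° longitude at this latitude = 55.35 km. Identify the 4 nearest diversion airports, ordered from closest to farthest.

Distances from 60.216°N, 18.921°E:
A: √((0.828·111.32)² + (-1.266·55.35)²) = √(8495.85456 + 4910.23934) = 115.785 km
B: √((1.305·111.32)² + (-2.336·55.35)²) = √(21104.12831 + 16717.86937) = 194.479 km
C: √((0.885·111.32)² + (-2.846·55.35)²) = √(9705.83573 + 24814.47218) = 185.796 km
D: √((-0.465·111.32)² + (-2.711·55.35)²) = √(2679.49099 + 22516.15790) = 158.731 km
E: √((-0.280·111.32)² + (-1.364·55.35)²) = √(971.54396 + 5699.85741) = 81.679 km
F: √((0.740·111.32)² + (1.677·55.35)²) = √(6785.93718 + 8615.91440) = 124.104 km
G: √((-2.742·111.32)² + (-0.737·55.35)²) = √(93171.11573 + 1664.06477) = 307.953 km
H: √((-2.437·111.32)² + (1.635·55.35)²) = √(73596.54956 + 8189.75226) = 285.983 km
I: √((0.631·111.32)² + (1.573·55.35)²) = √(4934.06781 + 7580.41000) = 111.868 km
J: √((-0.829·111.32)² + (1.370·55.35)²) = √(8516.38834 + 5750.11307) = 119.442 km
K: √((1.947·111.32)² + (-1.179·55.35)²) = √(46976.24494 + 4258.56088) = 226.351 km
L: √((1.094·111.32)² + (-2.463·55.35)²) = √(14831.36214 + 18585.06456) = 182.802 km
M: √((-2.248·111.32)² + (-2.210·55.35)²) = √(62623.74119 + 14963.03865) = 278.544 km
Sorted: E (81.679 km) < I (111.868 km) < A (115.785 km) < J (119.442 km) < F (124.104 km) < D (158.731 km) < …

E, I, A, J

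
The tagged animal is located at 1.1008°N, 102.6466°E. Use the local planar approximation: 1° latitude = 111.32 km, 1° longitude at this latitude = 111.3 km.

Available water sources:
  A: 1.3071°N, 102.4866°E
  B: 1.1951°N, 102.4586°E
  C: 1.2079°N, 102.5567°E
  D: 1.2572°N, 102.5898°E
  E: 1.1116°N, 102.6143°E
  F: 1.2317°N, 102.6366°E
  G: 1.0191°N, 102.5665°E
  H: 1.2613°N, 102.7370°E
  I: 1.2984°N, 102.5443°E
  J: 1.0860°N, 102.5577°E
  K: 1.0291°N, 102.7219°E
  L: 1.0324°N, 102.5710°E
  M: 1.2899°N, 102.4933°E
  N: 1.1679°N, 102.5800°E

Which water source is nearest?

Distances from 1.1008°N, 102.6466°E:
A: √((0.2063·111.32)² + (-0.1600·111.3)²) = √(527.405739 + 317.124864) = 29.0608 km
B: √((0.0943·111.32)² + (-0.1880·111.3)²) = √(110.197002 + 437.830515) = 23.4100 km
C: √((0.1071·111.32)² + (-0.0899·111.3)²) = √(142.142954 + 100.117434) = 15.5647 km
D: √((0.1564·111.32)² + (-0.0568·111.3)²) = √(303.123700 + 39.965661) = 18.5227 km
E: √((0.0108·111.32)² + (-0.0323·111.3)²) = √(1.445419 + 12.923953) = 3.7907 km
F: √((0.1309·111.32)² + (-0.0100·111.3)²) = √(212.337006 + 1.238769) = 14.6142 km
G: √((-0.0817·111.32)² + (-0.0801·111.3)²) = √(82.716187 + 79.479543) = 12.7356 km
H: √((0.1605·111.32)² + (0.0904·111.3)²) = √(319.224686 + 101.234185) = 20.5051 km
I: √((0.1976·111.32)² + (-0.1023·111.3)²) = √(483.860618 + 129.640768) = 24.7690 km
J: √((-0.0148·111.32)² + (-0.0889·111.3)²) = √(2.714375 + 97.902515) = 10.0308 km
K: √((-0.0717·111.32)² + (0.0753·111.3)²) = √(63.706641 + 70.239317) = 11.5735 km
L: √((-0.0684·111.32)² + (-0.0756·111.3)²) = √(57.977382 + 70.800108) = 11.3480 km
M: √((0.1891·111.32)² + (-0.1533·111.3)²) = √(443.128266 + 291.121740) = 27.0970 km
N: √((0.0671·111.32)² + (-0.0666·111.3)²) = √(55.794506 + 54.946342) = 10.5233 km
Minimum: E at 3.7907 km.

E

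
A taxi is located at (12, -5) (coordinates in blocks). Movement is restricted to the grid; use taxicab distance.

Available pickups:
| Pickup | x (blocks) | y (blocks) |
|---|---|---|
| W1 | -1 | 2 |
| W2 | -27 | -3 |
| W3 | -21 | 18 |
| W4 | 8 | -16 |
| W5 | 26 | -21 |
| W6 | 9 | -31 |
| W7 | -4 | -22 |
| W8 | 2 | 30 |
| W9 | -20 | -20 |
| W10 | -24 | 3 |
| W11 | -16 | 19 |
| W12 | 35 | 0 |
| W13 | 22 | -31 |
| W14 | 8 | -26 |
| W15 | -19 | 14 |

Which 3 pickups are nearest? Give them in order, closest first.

W4, W1, W14

Distances from (12, -5):
W1: |-13| + |7| = 13 + 7 = 20 blocks
W2: |-39| + |2| = 39 + 2 = 41 blocks
W3: |-33| + |23| = 33 + 23 = 56 blocks
W4: |-4| + |-11| = 4 + 11 = 15 blocks
W5: |14| + |-16| = 14 + 16 = 30 blocks
W6: |-3| + |-26| = 3 + 26 = 29 blocks
W7: |-16| + |-17| = 16 + 17 = 33 blocks
W8: |-10| + |35| = 10 + 35 = 45 blocks
W9: |-32| + |-15| = 32 + 15 = 47 blocks
W10: |-36| + |8| = 36 + 8 = 44 blocks
W11: |-28| + |24| = 28 + 24 = 52 blocks
W12: |23| + |5| = 23 + 5 = 28 blocks
W13: |10| + |-26| = 10 + 26 = 36 blocks
W14: |-4| + |-21| = 4 + 21 = 25 blocks
W15: |-31| + |19| = 31 + 19 = 50 blocks
Sorted: W4 (15 blocks) < W1 (20 blocks) < W14 (25 blocks) < W12 (28 blocks) < W6 (29 blocks) < …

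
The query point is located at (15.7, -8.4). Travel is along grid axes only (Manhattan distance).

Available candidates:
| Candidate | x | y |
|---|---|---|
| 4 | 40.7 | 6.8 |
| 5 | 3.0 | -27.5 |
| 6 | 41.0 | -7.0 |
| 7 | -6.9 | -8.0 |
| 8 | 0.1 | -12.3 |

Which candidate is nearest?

8

Distances from (15.7, -8.4):
4: |25.0| + |15.2| = 25.0 + 15.2 = 40.2
5: |-12.7| + |-19.1| = 12.7 + 19.1 = 31.8
6: |25.3| + |1.4| = 25.3 + 1.4 = 26.7
7: |-22.6| + |0.4| = 22.6 + 0.4 = 23.0
8: |-15.6| + |-3.9| = 15.6 + 3.9 = 19.5
Minimum: 8 at 19.5.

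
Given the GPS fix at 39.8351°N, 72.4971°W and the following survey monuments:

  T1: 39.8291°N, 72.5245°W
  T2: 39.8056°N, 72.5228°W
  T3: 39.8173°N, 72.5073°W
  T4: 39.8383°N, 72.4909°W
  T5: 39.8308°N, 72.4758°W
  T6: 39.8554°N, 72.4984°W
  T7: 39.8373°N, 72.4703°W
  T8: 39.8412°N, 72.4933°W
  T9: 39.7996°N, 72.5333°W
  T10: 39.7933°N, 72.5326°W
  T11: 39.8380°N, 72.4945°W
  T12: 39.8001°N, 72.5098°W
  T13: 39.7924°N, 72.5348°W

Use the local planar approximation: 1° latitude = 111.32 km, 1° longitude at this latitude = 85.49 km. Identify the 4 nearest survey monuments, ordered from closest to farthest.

T11, T4, T8, T5

Distances from 39.8351°N, 72.4971°W:
T1: 2.4358 km
T2: 3.9511 km
T3: 2.1649 km
T4: 0.6386 km
T5: 1.8828 km
T6: 2.2625 km
T7: 2.3042 km
T8: 0.7528 km
T9: 5.0194 km
T10: 5.5554 km
T11: 0.3919 km
T12: 4.0446 km
T13: 5.7430 km
Sorted: T11 (0.3919 km) < T4 (0.6386 km) < T8 (0.7528 km) < T5 (1.8828 km) < T3 (2.1649 km) < T6 (2.2625 km) < …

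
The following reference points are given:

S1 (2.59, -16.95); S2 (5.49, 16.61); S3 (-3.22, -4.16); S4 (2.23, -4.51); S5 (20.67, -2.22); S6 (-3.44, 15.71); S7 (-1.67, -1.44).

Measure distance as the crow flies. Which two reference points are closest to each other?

Pairwise distances:
S1–S2: 33.69
S1–S3: 14.05
S1–S4: 12.45
S1–S5: 23.32
S1–S6: 33.21
S1–S7: 16.08
S2–S3: 22.52
S2–S4: 21.37
S2–S5: 24.19
S2–S6: 8.98
S2–S7: 19.42
S3–S4: 5.46
S3–S5: 23.97
S3–S6: 19.87
S3–S7: 3.13
S4–S5: 18.58
S4–S6: 21.00
S4–S7: 4.96
S5–S6: 30.05
S5–S7: 22.35
S6–S7: 17.24
Closest pair: S3–S7 at 3.13.

S3 and S7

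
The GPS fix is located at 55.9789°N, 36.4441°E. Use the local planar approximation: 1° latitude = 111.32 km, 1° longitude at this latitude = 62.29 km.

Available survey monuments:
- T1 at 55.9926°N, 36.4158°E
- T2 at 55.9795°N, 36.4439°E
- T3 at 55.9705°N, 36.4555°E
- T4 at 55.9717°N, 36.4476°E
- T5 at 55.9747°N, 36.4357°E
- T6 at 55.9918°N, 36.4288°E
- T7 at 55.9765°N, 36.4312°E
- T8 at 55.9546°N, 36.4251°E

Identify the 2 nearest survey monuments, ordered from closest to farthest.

Distances from 55.9789°N, 36.4441°E:
T1: √((0.0137·111.32)² + (-0.0283·62.29)²) = √(2.325881 + 3.107489) = 2.3310 km
T2: √((0.0006·111.32)² + (-0.0002·62.29)²) = √(0.004461 + 0.000155) = 0.0679 km
T3: √((-0.0084·111.32)² + (0.0114·62.29)²) = √(0.874390 + 0.504251) = 1.1742 km
T4: √((-0.0072·111.32)² + (0.0035·62.29)²) = √(0.642409 + 0.047531) = 0.8306 km
T5: √((-0.0042·111.32)² + (-0.0084·62.29)²) = √(0.218597 + 0.273776) = 0.7017 km
T6: √((0.0129·111.32)² + (-0.0153·62.29)²) = √(2.062176 + 0.908280) = 1.7235 km
T7: √((-0.0024·111.32)² + (-0.0129·62.29)²) = √(0.071379 + 0.645678) = 0.8468 km
T8: √((-0.0243·111.32)² + (-0.0190·62.29)²) = √(7.317436 + 1.400696) = 2.9526 km
Sorted: T2 (0.0679 km) < T5 (0.7017 km) < T4 (0.8306 km) < T7 (0.8468 km) < …

T2, T5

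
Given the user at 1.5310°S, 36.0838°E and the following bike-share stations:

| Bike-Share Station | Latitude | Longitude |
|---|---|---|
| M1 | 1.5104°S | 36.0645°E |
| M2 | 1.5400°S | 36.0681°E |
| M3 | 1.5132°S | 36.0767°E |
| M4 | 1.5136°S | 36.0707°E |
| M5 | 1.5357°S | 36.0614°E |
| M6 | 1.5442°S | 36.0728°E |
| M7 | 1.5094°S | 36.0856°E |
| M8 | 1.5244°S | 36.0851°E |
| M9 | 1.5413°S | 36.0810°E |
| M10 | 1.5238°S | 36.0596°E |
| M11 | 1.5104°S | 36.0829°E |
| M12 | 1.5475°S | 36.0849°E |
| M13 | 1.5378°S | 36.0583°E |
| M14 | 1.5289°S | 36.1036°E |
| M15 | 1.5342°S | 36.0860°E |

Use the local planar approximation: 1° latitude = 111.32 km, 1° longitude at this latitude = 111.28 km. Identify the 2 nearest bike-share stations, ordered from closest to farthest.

M15, M8

Distances from 1.5310°S, 36.0838°E:
M1: √((0.0206·111.32)² + (-0.0193·111.28)²) = √(5.258730 + 4.612632) = 3.1419 km
M2: √((-0.0090·111.32)² + (-0.0157·111.28)²) = √(1.003764 + 3.052344) = 2.0140 km
M3: √((0.0178·111.32)² + (-0.0071·111.28)²) = √(3.926326 + 0.624239) = 2.1332 km
M4: √((0.0174·111.32)² + (-0.0131·111.28)²) = √(3.751845 + 2.125088) = 2.4242 km
M5: √((-0.0047·111.32)² + (-0.0224·111.28)²) = √(0.273742 + 6.213414) = 2.5470 km
M6: √((-0.0132·111.32)² + (-0.0110·111.28)²) = √(2.159207 + 1.498372) = 1.9125 km
M7: √((0.0216·111.32)² + (0.0018·111.28)²) = √(5.781678 + 0.040122) = 2.4128 km
M8: √((0.0066·111.32)² + (0.0013·111.28)²) = √(0.539802 + 0.020928) = 0.7488 km
M9: √((-0.0103·111.32)² + (-0.0028·111.28)²) = √(1.314682 + 0.097085) = 1.1882 km
M10: √((0.0072·111.32)² + (-0.0242·111.28)²) = √(0.642409 + 7.252120) = 2.8097 km
M11: √((0.0206·111.32)² + (-0.0009·111.28)²) = √(5.258730 + 0.010030) = 2.2954 km
M12: √((-0.0165·111.32)² + (0.0011·111.28)²) = √(3.373761 + 0.014984) = 1.8409 km
M13: √((-0.0068·111.32)² + (-0.0255·111.28)²) = √(0.573013 + 8.052201) = 2.9369 km
M14: √((0.0021·111.32)² + (0.0198·111.28)²) = √(0.054649 + 4.854725) = 2.2157 km
M15: √((-0.0032·111.32)² + (0.0022·111.28)²) = √(0.126896 + 0.059935) = 0.4322 km
Sorted: M15 (0.4322 km) < M8 (0.7488 km) < M9 (1.1882 km) < M12 (1.8409 km) < …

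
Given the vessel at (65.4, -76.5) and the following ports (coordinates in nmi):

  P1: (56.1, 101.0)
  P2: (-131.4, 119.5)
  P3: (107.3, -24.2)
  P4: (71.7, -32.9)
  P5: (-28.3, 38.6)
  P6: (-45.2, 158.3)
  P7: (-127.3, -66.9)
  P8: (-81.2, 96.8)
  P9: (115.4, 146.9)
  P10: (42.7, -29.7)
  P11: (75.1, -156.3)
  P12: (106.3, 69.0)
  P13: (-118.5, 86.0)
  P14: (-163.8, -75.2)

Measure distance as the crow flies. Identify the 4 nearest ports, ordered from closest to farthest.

Distances from (65.4, -76.5):
P1: √((-9.3)² + (177.5)²) = √(86.490 + 31506.250) = 177.7 nmi
P2: √((-196.8)² + (196.0)²) = √(38730.240 + 38416.000) = 277.8 nmi
P3: √((41.9)² + (52.3)²) = √(1755.610 + 2735.290) = 67.0 nmi
P4: √((6.3)² + (43.6)²) = √(39.690 + 1900.960) = 44.1 nmi
P5: √((-93.7)² + (115.1)²) = √(8779.690 + 13248.010) = 148.4 nmi
P6: √((-110.6)² + (234.8)²) = √(12232.360 + 55131.040) = 259.5 nmi
P7: √((-192.7)² + (9.6)²) = √(37133.290 + 92.160) = 192.9 nmi
P8: √((-146.6)² + (173.3)²) = √(21491.560 + 30032.890) = 227.0 nmi
P9: √((50.0)² + (223.4)²) = √(2500.000 + 49907.560) = 228.9 nmi
P10: √((-22.7)² + (46.8)²) = √(515.290 + 2190.240) = 52.0 nmi
P11: √((9.7)² + (-79.8)²) = √(94.090 + 6368.040) = 80.4 nmi
P12: √((40.9)² + (145.5)²) = √(1672.810 + 21170.250) = 151.1 nmi
P13: √((-183.9)² + (162.5)²) = √(33819.210 + 26406.250) = 245.4 nmi
P14: √((-229.2)² + (1.3)²) = √(52532.640 + 1.690) = 229.2 nmi
Sorted: P4 (44.1 nmi) < P10 (52.0 nmi) < P3 (67.0 nmi) < P11 (80.4 nmi) < P5 (148.4 nmi) < P12 (151.1 nmi) < …

P4, P10, P3, P11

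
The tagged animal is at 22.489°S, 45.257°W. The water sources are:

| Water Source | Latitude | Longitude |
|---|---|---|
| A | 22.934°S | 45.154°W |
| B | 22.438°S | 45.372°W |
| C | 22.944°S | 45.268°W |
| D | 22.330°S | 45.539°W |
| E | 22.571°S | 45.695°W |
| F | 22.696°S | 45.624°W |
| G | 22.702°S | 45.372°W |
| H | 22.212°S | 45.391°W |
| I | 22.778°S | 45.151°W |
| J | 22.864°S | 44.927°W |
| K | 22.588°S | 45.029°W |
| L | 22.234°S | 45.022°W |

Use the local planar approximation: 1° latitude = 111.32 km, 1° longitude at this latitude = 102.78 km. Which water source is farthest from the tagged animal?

Distances from 22.489°S, 45.257°W:
A: √((-0.445·111.32)² + (0.103·102.78)²) = √(2453.95400 + 112.07059) = 50.656 km
B: √((0.051·111.32)² + (-0.115·102.78)²) = √(32.23196 + 139.70531) = 13.112 km
C: √((-0.455·111.32)² + (-0.011·102.78)²) = √(2565.48328 + 1.27821) = 50.663 km
D: √((0.159·111.32)² + (-0.282·102.78)²) = √(313.28575 + 840.06994) = 33.961 km
E: √((-0.082·111.32)² + (-0.438·102.78)²) = √(83.32477 + 2026.58791) = 45.934 km
F: √((-0.207·111.32)² + (-0.367·102.78)²) = √(530.99091 + 1422.81801) = 44.202 km
G: √((-0.213·111.32)² + (-0.115·102.78)²) = √(562.21911 + 139.70531) = 26.494 km
H: √((0.277·111.32)² + (-0.134·102.78)²) = √(950.83669 + 189.68231) = 33.772 km
I: √((-0.289·111.32)² + (0.106·102.78)²) = √(1035.00413 + 118.69405) = 33.966 km
J: √((-0.375·111.32)² + (0.330·102.78)²) = √(1742.64502 + 1150.39002) = 53.787 km
K: √((-0.099·111.32)² + (0.228·102.78)²) = √(121.45539 + 549.14486) = 25.896 km
L: √((0.255·111.32)² + (0.235·102.78)²) = √(805.79906 + 583.38190) = 37.272 km
Maximum: J at 53.787 km.

J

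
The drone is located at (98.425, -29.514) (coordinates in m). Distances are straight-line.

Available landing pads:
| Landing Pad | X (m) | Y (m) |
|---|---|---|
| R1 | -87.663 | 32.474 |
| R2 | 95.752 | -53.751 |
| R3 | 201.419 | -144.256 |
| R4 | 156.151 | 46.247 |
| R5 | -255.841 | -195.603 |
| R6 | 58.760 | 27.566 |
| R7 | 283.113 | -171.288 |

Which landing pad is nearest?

R2

Distances from (98.425, -29.514):
R1: √((-186.088)² + (61.988)²) = √(34628.74374 + 3842.51214) = 196.141 m
R2: √((-2.673)² + (-24.237)²) = √(7.14493 + 587.43217) = 24.384 m
R3: √((102.994)² + (-114.742)²) = √(10607.76404 + 13165.72656) = 154.187 m
R4: √((57.726)² + (75.761)²) = √(3332.29108 + 5739.72912) = 95.247 m
R5: √((-354.266)² + (-166.089)²) = √(125504.39876 + 27585.55592) = 391.267 m
R6: √((-39.665)² + (57.080)²) = √(1573.31222 + 3258.12640) = 69.509 m
R7: √((184.688)² + (-141.774)²) = √(34109.65734 + 20099.86708) = 232.829 m
Minimum: R2 at 24.384 m.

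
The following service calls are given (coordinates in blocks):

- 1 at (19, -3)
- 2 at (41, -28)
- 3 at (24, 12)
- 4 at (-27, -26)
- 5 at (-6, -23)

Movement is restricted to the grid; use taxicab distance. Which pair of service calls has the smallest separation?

1 and 3

Pairwise distances:
1–2: |22| + |-25| = 22 + 25 = 47 blocks
1–3: |5| + |15| = 5 + 15 = 20 blocks
1–4: |-46| + |-23| = 46 + 23 = 69 blocks
1–5: |-25| + |-20| = 25 + 20 = 45 blocks
2–3: |-17| + |40| = 17 + 40 = 57 blocks
2–4: |-68| + |2| = 68 + 2 = 70 blocks
2–5: |-47| + |5| = 47 + 5 = 52 blocks
3–4: |-51| + |-38| = 51 + 38 = 89 blocks
3–5: |-30| + |-35| = 30 + 35 = 65 blocks
4–5: |21| + |3| = 21 + 3 = 24 blocks
Closest pair: 1–3 at 20 blocks.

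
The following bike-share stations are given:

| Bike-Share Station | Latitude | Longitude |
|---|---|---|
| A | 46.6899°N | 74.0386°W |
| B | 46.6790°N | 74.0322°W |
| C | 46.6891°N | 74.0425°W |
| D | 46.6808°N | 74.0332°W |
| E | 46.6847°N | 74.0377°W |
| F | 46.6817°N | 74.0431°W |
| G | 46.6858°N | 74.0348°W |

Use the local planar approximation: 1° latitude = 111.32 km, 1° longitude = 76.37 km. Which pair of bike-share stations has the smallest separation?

B and D

Pairwise distances:
A–B: 1.3081 km
A–C: 0.3109 km
A–D: 1.0937 km
A–E: 0.5829 km
A–F: 0.9754 km
A–G: 0.5409 km
B–C: 1.3722 km
B–D: 0.2144 km
B–E: 0.7610 km
B–F: 0.8850 km
B–G: 0.7826 km
C–D: 1.1654 km
C–E: 0.6118 km
C–F: 0.8250 km
C–G: 0.6934 km
D–E: 0.5537 km
D–F: 0.7627 km
D–G: 0.5699 km
E–F: 0.5307 km
E–G: 0.2531 km
F–G: 0.7811 km
Closest pair: B–D at 0.2144 km.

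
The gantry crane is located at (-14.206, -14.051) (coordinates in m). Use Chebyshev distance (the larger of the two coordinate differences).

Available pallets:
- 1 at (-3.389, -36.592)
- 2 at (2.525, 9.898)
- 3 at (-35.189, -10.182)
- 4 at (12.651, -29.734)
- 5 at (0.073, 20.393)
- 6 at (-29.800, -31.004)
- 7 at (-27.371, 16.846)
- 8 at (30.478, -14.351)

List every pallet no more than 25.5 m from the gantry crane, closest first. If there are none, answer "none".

6, 3, 1, 2

Distances from (-14.206, -14.051):
1: 22.541 m
2: 23.949 m
3: 20.983 m
4: 26.857 m
5: 34.444 m
6: 16.953 m
7: 30.897 m
8: 44.684 m
Threshold 25.5 m: 6 (16.953 m), 3 (20.983 m), 1 (22.541 m), 2 (23.949 m) are within range.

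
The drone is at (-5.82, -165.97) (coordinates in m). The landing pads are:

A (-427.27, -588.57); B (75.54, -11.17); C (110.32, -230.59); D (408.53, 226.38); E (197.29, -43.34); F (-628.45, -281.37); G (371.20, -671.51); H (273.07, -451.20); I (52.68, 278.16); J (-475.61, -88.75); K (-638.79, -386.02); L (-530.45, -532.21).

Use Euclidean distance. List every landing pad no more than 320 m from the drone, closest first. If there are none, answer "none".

Distances from (-5.82, -165.97):
A: 596.83 m
B: 174.88 m
C: 132.91 m
D: 570.64 m
E: 237.26 m
F: 633.23 m
G: 630.65 m
H: 398.92 m
I: 447.97 m
J: 476.09 m
K: 670.13 m
L: 639.82 m
Threshold 320 m: C (132.91 m), B (174.88 m), E (237.26 m) are within range.

C, B, E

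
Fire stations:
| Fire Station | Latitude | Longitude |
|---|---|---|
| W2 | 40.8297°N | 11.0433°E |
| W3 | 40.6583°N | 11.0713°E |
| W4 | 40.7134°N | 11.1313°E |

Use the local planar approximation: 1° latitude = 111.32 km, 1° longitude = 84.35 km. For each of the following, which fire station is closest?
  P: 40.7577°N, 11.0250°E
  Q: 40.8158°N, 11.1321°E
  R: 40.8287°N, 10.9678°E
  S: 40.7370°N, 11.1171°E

P→W2; Q→W2; R→W2; S→W4

P at 40.7577°N, 11.0250°E:
  W2: 8.1623 km
  W3: 11.7342 km
  W4: 10.2331 km
  → nearest: W2 (8.1623 km)
Q at 40.8158°N, 11.1321°E:
  W2: 7.6484 km
  W3: 18.2676 km
  W4: 11.3994 km
  → nearest: W2 (7.6484 km)
R at 40.8287°N, 10.9678°E:
  W2: 6.3694 km
  W3: 20.8815 km
  W4: 18.8399 km
  → nearest: W2 (6.3694 km)
S at 40.7370°N, 11.1171°E:
  W2: 12.0516 km
  W3: 9.5748 km
  W4: 2.8873 km
  → nearest: W4 (2.8873 km)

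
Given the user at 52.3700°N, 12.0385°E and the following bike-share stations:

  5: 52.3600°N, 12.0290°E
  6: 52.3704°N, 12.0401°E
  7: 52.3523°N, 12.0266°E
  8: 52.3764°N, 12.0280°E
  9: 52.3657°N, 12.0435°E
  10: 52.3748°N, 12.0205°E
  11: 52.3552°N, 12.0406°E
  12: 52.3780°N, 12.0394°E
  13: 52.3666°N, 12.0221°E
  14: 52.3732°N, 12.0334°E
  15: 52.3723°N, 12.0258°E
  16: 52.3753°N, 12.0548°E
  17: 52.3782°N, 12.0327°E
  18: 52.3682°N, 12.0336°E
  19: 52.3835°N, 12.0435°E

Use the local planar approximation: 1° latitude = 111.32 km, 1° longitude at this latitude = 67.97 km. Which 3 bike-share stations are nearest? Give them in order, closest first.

6, 18, 14

Distances from 52.3700°N, 12.0385°E:
5: √((-0.0100·111.32)² + (-0.0095·67.97)²) = √(1.239214 + 0.416948) = 1.2869 km
6: √((0.0004·111.32)² + (0.0016·67.97)²) = √(0.001983 + 0.011827) = 0.1175 km
7: √((-0.0177·111.32)² + (-0.0119·67.97)²) = √(3.882334 + 0.654227) = 2.1299 km
8: √((0.0064·111.32)² + (-0.0105·67.97)²) = √(0.507582 + 0.509346) = 1.0084 km
9: √((-0.0043·111.32)² + (0.0050·67.97)²) = √(0.229131 + 0.115498) = 0.5871 km
10: √((0.0048·111.32)² + (-0.0180·67.97)²) = √(0.285515 + 1.496854) = 1.3351 km
11: √((-0.0148·111.32)² + (0.0021·67.97)²) = √(2.714375 + 0.020374) = 1.6537 km
12: √((0.0080·111.32)² + (0.0009·67.97)²) = √(0.793097 + 0.003742) = 0.8927 km
13: √((-0.0034·111.32)² + (-0.0164·67.97)²) = √(0.143253 + 1.242574) = 1.1772 km
14: √((0.0032·111.32)² + (-0.0051·67.97)²) = √(0.126896 + 0.120164) = 0.4971 km
15: √((0.0023·111.32)² + (-0.0127·67.97)²) = √(0.065554 + 0.745147) = 0.9004 km
16: √((0.0053·111.32)² + (0.0163·67.97)²) = √(0.348095 + 1.227467) = 1.2552 km
17: √((0.0082·111.32)² + (-0.0058·67.97)²) = √(0.833248 + 0.155414) = 0.9943 km
18: √((-0.0018·111.32)² + (-0.0049·67.97)²) = √(0.040151 + 0.110924) = 0.3887 km
19: √((0.0135·111.32)² + (0.0050·67.97)²) = √(2.258468 + 0.115498) = 1.5408 km
Sorted: 6 (0.1175 km) < 18 (0.3887 km) < 14 (0.4971 km) < 9 (0.5871 km) < 12 (0.8927 km) < …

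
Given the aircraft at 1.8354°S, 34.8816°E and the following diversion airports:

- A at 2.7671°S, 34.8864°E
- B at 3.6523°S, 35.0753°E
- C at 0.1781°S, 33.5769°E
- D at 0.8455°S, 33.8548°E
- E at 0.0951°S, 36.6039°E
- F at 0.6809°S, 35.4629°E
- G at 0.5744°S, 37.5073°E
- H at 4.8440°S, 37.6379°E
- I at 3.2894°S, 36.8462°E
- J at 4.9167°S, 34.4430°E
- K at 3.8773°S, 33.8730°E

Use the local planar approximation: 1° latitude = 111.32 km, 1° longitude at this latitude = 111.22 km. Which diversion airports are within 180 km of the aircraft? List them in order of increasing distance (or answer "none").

A, F, D

Distances from 1.8354°S, 34.8816°E:
A: 103.7182 km
B: 203.4014 km
C: 234.7197 km
D: 158.6975 km
E: 272.4416 km
F: 143.8646 km
G: 324.0166 km
H: 454.0331 km
I: 271.9226 km
J: 346.4616 km
K: 253.4774 km
Threshold 180 km: A (103.7182 km), F (143.8646 km), D (158.6975 km) are within range.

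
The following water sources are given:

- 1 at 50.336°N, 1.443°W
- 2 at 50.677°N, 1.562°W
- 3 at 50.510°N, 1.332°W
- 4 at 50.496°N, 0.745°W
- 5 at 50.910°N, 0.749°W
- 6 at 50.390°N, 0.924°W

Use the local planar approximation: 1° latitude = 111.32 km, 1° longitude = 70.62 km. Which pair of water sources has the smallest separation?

4 and 6

Pairwise distances:
4–6: 17.293 km
1–3: 20.896 km
2–3: 24.687 km
3–6: 31.759 km
1–6: 37.141 km
1–2: 38.879 km
3–4: 41.483 km
4–5: 46.087 km
1–4: 52.412 km
2–6: 55.233 km
5–6: 59.191 km
3–5: 60.645 km
2–4: 61.114 km
2–5: 63.001 km
1–5: 80.529 km
Closest pair: 4–6 at 17.293 km.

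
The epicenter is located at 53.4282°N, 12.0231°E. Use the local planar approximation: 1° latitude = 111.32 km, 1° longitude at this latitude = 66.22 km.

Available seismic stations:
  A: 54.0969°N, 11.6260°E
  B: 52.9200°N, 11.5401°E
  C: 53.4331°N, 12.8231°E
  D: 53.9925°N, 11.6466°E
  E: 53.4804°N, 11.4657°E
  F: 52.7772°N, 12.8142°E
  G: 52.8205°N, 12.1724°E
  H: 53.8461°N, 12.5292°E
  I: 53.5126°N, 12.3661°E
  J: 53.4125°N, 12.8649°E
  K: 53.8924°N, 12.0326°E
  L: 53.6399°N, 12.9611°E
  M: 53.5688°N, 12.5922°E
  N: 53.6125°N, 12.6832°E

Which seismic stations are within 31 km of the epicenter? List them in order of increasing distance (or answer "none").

Distances from 53.4282°N, 12.0231°E:
A: √((0.6687·111.32)² + (-0.3971·66.22)²) = √(5541.266554 + 691.477618) = 78.9477 km
B: √((-0.5082·111.32)² + (-0.4830·66.22)²) = √(3200.484415 + 1022.992888) = 64.9883 km
C: √((0.0049·111.32)² + (0.8000·66.22)²) = √(0.297535 + 2806.456576) = 52.9788 km
D: √((0.5643·111.32)² + (-0.3765·66.22)²) = √(3946.085545 + 621.596147) = 67.5846 km
E: √((0.0522·111.32)² + (-0.5574·66.22)²) = √(33.766605 + 1362.423988) = 37.3656 km
F: √((-0.6510·111.32)² + (0.7911·66.22)²) = √(5251.802341 + 2744.360260) = 89.4213 km
G: √((-0.6077·111.32)² + (0.1493·66.22)²) = √(4576.409390 + 97.745769) = 68.3678 km
H: √((0.4179·111.32)² + (0.5061·66.22)²) = √(2164.168830 + 1123.184308) = 57.3354 km
I: √((0.0844·111.32)² + (0.3430·66.22)²) = √(88.273691 + 515.901265) = 24.5800 km
J: √((-0.0157·111.32)² + (0.8418·66.22)²) = √(3.054539 + 3107.393090) = 55.7714 km
K: √((0.4642·111.32)² + (0.0095·66.22)²) = √(2670.279167 + 0.395754) = 51.6786 km
L: √((0.2117·111.32)² + (0.9380·66.22)²) = √(555.377283 + 3858.193718) = 66.4347 km
M: √((0.1406·111.32)² + (0.5691·66.22)²) = √(244.972332 + 1420.219672) = 40.8068 km
N: √((0.1843·111.32)² + (0.6601·66.22)²) = √(420.917581 + 1910.723383) = 48.2871 km
Threshold 31 km: I (24.5800 km) is within range.

I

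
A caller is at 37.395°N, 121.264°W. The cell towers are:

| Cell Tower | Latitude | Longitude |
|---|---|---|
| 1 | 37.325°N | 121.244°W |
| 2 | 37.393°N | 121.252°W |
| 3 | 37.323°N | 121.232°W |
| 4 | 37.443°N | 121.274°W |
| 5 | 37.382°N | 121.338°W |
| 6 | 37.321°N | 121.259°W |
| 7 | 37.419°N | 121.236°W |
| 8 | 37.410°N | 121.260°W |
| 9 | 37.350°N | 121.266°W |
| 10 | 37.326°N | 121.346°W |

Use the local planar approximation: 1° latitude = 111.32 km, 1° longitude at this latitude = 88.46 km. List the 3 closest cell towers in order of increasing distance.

Distances from 37.395°N, 121.264°W:
1: √((-0.070·111.32)² + (0.020·88.46)²) = √(60.72150 + 3.13007) = 7.991 km
2: √((-0.002·111.32)² + (0.012·88.46)²) = √(0.04957 + 1.12682) = 1.085 km
3: √((-0.072·111.32)² + (0.032·88.46)²) = √(64.24087 + 8.01298) = 8.500 km
4: √((0.048·111.32)² + (-0.010·88.46)²) = √(28.55150 + 0.78252) = 5.416 km
5: √((-0.013·111.32)² + (-0.074·88.46)²) = √(2.09427 + 42.85064) = 6.704 km
6: √((-0.074·111.32)² + (0.005·88.46)²) = √(67.85937 + 0.19563) = 8.250 km
7: √((0.024·111.32)² + (0.028·88.46)²) = √(7.13787 + 6.13493) = 3.643 km
8: √((0.015·111.32)² + (0.004·88.46)²) = √(2.78823 + 0.12520) = 1.707 km
9: √((-0.045·111.32)² + (-0.002·88.46)²) = √(25.09409 + 0.03130) = 5.013 km
10: √((-0.069·111.32)² + (-0.082·88.46)²) = √(58.99899 + 52.61645) = 10.565 km
Sorted: 2 (1.085 km) < 8 (1.707 km) < 7 (3.643 km) < 9 (5.013 km) < 4 (5.416 km) < …

2, 8, 7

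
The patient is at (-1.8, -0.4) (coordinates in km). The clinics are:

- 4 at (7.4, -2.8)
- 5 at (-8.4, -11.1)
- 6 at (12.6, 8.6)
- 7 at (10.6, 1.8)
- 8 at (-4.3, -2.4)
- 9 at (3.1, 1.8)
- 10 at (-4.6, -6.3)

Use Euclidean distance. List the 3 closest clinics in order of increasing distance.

Distances from (-1.8, -0.4):
4: √((9.2)² + (-2.4)²) = √(84.6400 + 5.7600) = 9.51 km
5: √((-6.6)² + (-10.7)²) = √(43.5600 + 114.4900) = 12.57 km
6: √((14.4)² + (9.0)²) = √(207.3600 + 81.0000) = 16.98 km
7: √((12.4)² + (2.2)²) = √(153.7600 + 4.8400) = 12.59 km
8: √((-2.5)² + (-2.0)²) = √(6.2500 + 4.0000) = 3.20 km
9: √((4.9)² + (2.2)²) = √(24.0100 + 4.8400) = 5.37 km
10: √((-2.8)² + (-5.9)²) = √(7.8400 + 34.8100) = 6.53 km
Sorted: 8 (3.20 km) < 9 (5.37 km) < 10 (6.53 km) < 4 (9.51 km) < 5 (12.57 km) < …

8, 9, 10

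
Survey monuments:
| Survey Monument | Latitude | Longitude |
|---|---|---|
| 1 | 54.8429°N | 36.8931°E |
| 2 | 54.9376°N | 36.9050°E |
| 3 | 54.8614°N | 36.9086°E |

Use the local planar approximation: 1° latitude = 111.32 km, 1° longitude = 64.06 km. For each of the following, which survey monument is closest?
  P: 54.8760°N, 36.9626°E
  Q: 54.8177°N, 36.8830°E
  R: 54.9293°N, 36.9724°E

P at 54.8760°N, 36.9626°E:
  1: 5.7792 km
  2: 7.7870 km
  3: 3.8220 km
  → nearest: 3 (3.8220 km)
Q at 54.8177°N, 36.8830°E:
  1: 2.8789 km
  2: 13.4215 km
  3: 5.1337 km
  → nearest: 1 (2.8789 km)
R at 54.9293°N, 36.9724°E:
  1: 10.8772 km
  2: 4.4154 km
  3: 8.5928 km
  → nearest: 2 (4.4154 km)

P→3; Q→1; R→2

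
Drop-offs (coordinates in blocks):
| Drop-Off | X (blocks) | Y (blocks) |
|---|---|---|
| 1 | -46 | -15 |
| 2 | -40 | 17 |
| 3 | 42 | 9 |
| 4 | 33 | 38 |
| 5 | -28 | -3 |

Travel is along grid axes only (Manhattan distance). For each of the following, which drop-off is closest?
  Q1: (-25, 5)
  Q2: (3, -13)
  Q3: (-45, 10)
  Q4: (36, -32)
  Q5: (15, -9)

Q1→5; Q2→5; Q3→2; Q4→3; Q5→3

Q1 at (-25, 5):
  1: 41 blocks
  2: 27 blocks
  3: 71 blocks
  4: 91 blocks
  5: 11 blocks
  → nearest: 5 (11 blocks)
Q2 at (3, -13):
  1: 51 blocks
  2: 73 blocks
  3: 61 blocks
  4: 81 blocks
  5: 41 blocks
  → nearest: 5 (41 blocks)
Q3 at (-45, 10):
  1: 26 blocks
  2: 12 blocks
  3: 88 blocks
  4: 106 blocks
  5: 30 blocks
  → nearest: 2 (12 blocks)
Q4 at (36, -32):
  1: 99 blocks
  2: 125 blocks
  3: 47 blocks
  4: 73 blocks
  5: 93 blocks
  → nearest: 3 (47 blocks)
Q5 at (15, -9):
  1: 67 blocks
  2: 81 blocks
  3: 45 blocks
  4: 65 blocks
  5: 49 blocks
  → nearest: 3 (45 blocks)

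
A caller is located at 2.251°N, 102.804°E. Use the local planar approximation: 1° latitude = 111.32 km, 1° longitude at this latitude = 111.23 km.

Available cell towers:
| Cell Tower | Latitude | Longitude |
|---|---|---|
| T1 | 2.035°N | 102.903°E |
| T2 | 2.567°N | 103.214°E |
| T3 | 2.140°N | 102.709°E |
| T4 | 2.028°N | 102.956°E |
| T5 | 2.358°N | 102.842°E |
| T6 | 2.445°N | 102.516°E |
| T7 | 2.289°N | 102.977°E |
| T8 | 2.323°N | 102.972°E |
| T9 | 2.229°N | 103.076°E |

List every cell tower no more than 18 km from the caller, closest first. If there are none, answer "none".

Distances from 2.251°N, 102.804°E:
T1: 26.447 km
T2: 57.595 km
T3: 16.259 km
T4: 30.035 km
T5: 12.639 km
T6: 38.634 km
T7: 19.702 km
T8: 20.333 km
T9: 30.354 km
Threshold 18 km: T5 (12.639 km), T3 (16.259 km) are within range.

T5, T3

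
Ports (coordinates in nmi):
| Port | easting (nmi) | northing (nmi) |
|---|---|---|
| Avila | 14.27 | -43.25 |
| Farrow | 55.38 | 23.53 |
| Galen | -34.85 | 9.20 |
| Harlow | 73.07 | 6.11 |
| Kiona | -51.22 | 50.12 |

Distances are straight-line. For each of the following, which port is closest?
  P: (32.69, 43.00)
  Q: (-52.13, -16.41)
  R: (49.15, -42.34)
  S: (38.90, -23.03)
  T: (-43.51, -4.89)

P→Farrow; Q→Galen; R→Avila; S→Avila; T→Galen

P at (32.69, 43.00):
  Avila: √((-18.42)² + (-86.25)²) = √(339.2964 + 7439.0625) = 88.20 nmi
  Farrow: √((22.69)² + (-19.47)²) = √(514.8361 + 379.0809) = 29.90 nmi
  Galen: √((-67.54)² + (-33.80)²) = √(4561.6516 + 1142.4400) = 75.53 nmi
  Harlow: √((40.38)² + (-36.89)²) = √(1630.5444 + 1360.8721) = 54.69 nmi
  Kiona: √((-83.91)² + (7.12)²) = √(7040.8881 + 50.6944) = 84.21 nmi
  → nearest: Farrow (29.90 nmi)
Q at (-52.13, -16.41):
  Avila: √((66.40)² + (-26.84)²) = √(4408.9600 + 720.3856) = 71.62 nmi
  Farrow: √((107.51)² + (39.94)²) = √(11558.4001 + 1595.2036) = 114.69 nmi
  Galen: √((17.28)² + (25.61)²) = √(298.5984 + 655.8721) = 30.89 nmi
  Harlow: √((125.20)² + (22.52)²) = √(15675.0400 + 507.1504) = 127.21 nmi
  Kiona: √((0.91)² + (66.53)²) = √(0.8281 + 4426.2409) = 66.54 nmi
  → nearest: Galen (30.89 nmi)
R at (49.15, -42.34):
  Avila: √((-34.88)² + (-0.91)²) = √(1216.6144 + 0.8281) = 34.89 nmi
  Farrow: √((6.23)² + (65.87)²) = √(38.8129 + 4338.8569) = 66.16 nmi
  Galen: √((-84.00)² + (51.54)²) = √(7056.0000 + 2656.3716) = 98.55 nmi
  Harlow: √((23.92)² + (48.45)²) = √(572.1664 + 2347.4025) = 54.03 nmi
  Kiona: √((-100.37)² + (92.46)²) = √(10074.1369 + 8548.8516) = 136.47 nmi
  → nearest: Avila (34.89 nmi)
S at (38.90, -23.03):
  Avila: √((-24.63)² + (-20.22)²) = √(606.6369 + 408.8484) = 31.87 nmi
  Farrow: √((16.48)² + (46.56)²) = √(271.5904 + 2167.8336) = 49.39 nmi
  Galen: √((-73.75)² + (32.23)²) = √(5439.0625 + 1038.7729) = 80.49 nmi
  Harlow: √((34.17)² + (29.14)²) = √(1167.5889 + 849.1396) = 44.91 nmi
  Kiona: √((-90.12)² + (73.15)²) = √(8121.6144 + 5350.9225) = 116.07 nmi
  → nearest: Avila (31.87 nmi)
T at (-43.51, -4.89):
  Avila: √((57.78)² + (-38.36)²) = √(3338.5284 + 1471.4896) = 69.35 nmi
  Farrow: √((98.89)² + (28.42)²) = √(9779.2321 + 807.6964) = 102.89 nmi
  Galen: √((8.66)² + (14.09)²) = √(74.9956 + 198.5281) = 16.54 nmi
  Harlow: √((116.58)² + (11.00)²) = √(13590.8964 + 121.0000) = 117.10 nmi
  Kiona: √((-7.71)² + (55.01)²) = √(59.4441 + 3026.1001) = 55.55 nmi
  → nearest: Galen (16.54 nmi)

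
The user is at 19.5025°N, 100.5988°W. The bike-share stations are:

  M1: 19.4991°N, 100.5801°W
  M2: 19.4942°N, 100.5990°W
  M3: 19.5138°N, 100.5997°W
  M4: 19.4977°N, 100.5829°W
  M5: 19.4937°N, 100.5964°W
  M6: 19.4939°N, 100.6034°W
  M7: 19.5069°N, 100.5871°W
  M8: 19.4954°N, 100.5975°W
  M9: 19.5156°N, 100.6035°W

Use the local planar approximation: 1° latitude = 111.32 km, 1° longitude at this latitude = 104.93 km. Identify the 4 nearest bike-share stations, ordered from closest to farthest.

M8, M2, M5, M6

Distances from 19.5025°N, 100.5988°W:
M1: 1.9984 km
M2: 0.9242 km
M3: 1.2615 km
M4: 1.7519 km
M5: 1.0115 km
M6: 1.0721 km
M7: 1.3218 km
M8: 0.8021 km
M9: 1.5394 km
Sorted: M8 (0.8021 km) < M2 (0.9242 km) < M5 (1.0115 km) < M6 (1.0721 km) < M3 (1.2615 km) < M7 (1.3218 km) < …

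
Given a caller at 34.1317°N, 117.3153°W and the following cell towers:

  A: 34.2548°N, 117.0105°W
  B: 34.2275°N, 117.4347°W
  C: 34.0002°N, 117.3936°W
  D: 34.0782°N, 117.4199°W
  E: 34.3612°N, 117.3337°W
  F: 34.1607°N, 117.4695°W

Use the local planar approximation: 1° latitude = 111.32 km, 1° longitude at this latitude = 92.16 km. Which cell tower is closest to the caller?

Distances from 34.1317°N, 117.3153°W:
A: √((0.1231·111.32)² + (0.3048·92.16)²) = √(187.785693 + 789.068774) = 31.2547 km
B: √((0.0958·111.32)² + (-0.1194·92.16)²) = √(113.730622 + 121.085903) = 15.3237 km
C: √((-0.1315·111.32)² + (-0.0783·92.16)²) = √(214.288024 + 52.072503) = 16.3206 km
D: √((-0.0535·111.32)² + (-0.1046·92.16)²) = √(35.469410 + 92.928366) = 11.3313 km
E: √((0.2295·111.32)² + (-0.0184·92.16)²) = √(652.697238 + 2.875548) = 25.6042 km
F: √((0.0290·111.32)² + (-0.1542·92.16)²) = √(10.421792 + 201.954567) = 14.5731 km
Minimum: D at 11.3313 km.

D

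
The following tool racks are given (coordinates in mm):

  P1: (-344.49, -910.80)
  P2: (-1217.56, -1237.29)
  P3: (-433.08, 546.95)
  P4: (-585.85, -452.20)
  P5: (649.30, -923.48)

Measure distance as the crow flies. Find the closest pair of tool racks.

P1 and P4

Pairwise distances:
P1–P2: √((-873.07)² + (-326.49)²) = √(762251.2249 + 106595.7201) = 932.12 mm
P1–P3: √((-88.59)² + (1457.75)²) = √(7848.1881 + 2125035.0625) = 1460.44 mm
P1–P4: √((-241.36)² + (458.60)²) = √(58254.6496 + 210313.9600) = 518.24 mm
P1–P5: √((993.79)² + (-12.68)²) = √(987618.5641 + 160.7824) = 993.87 mm
P2–P3: √((784.48)² + (1784.24)²) = √(615408.8704 + 3183512.3776) = 1949.08 mm
P2–P4: √((631.71)² + (785.09)²) = √(399057.5241 + 616366.3081) = 1007.68 mm
P2–P5: √((1866.86)² + (313.81)²) = √(3485166.2596 + 98476.7161) = 1893.05 mm
P3–P4: √((-152.77)² + (-999.15)²) = √(23338.6729 + 998300.7225) = 1010.76 mm
P3–P5: √((1082.38)² + (-1470.43)²) = √(1171546.4644 + 2162164.3849) = 1825.85 mm
P4–P5: √((1235.15)² + (-471.28)²) = √(1525595.5225 + 222104.8384) = 1322.01 mm
Closest pair: P1–P4 at 518.24 mm.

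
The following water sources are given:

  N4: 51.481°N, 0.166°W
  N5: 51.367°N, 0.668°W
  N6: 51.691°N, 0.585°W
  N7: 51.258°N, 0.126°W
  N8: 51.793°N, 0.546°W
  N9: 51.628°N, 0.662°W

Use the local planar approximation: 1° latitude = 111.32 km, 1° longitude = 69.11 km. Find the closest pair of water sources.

Pairwise distances:
N4–N5: √((-0.114·111.32)² + (-0.502·69.11)²) = √(161.04828 + 1203.61951) = 36.941 km
N4–N6: √((0.210·111.32)² + (-0.419·69.11)²) = √(546.49348 + 838.51306) = 37.216 km
N4–N7: √((-0.223·111.32)² + (0.040·69.11)²) = √(616.24885 + 7.64191) = 24.978 km
N4–N8: √((0.312·111.32)² + (-0.380·69.11)²) = √(1206.30071 + 689.68214) = 43.543 km
N4–N9: √((0.147·111.32)² + (-0.496·69.11)²) = √(267.78181 + 1175.01968) = 37.984 km
N5–N6: √((0.324·111.32)² + (0.083·69.11)²) = √(1300.87754 + 32.90319) = 36.521 km
N5–N7: √((-0.109·111.32)² + (0.542·69.11)²) = √(147.23104 + 1403.07330) = 39.374 km
N5–N8: √((0.426·111.32)² + (0.122·69.11)²) = √(2248.87643 + 71.08884) = 48.166 km
N5–N9: √((0.261·111.32)² + (0.006·69.11)²) = √(844.16513 + 0.17194) = 29.057 km
N6–N7: √((-0.433·111.32)² + (0.459·69.11)²) = √(2323.39039 + 1006.25293) = 57.703 km
N6–N8: √((0.102·111.32)² + (0.039·69.11)²) = √(128.92785 + 7.26459) = 11.670 km
N6–N9: √((-0.063·111.32)² + (-0.077·69.11)²) = √(49.18441 + 28.31804) = 8.804 km
N7–N8: √((0.535·111.32)² + (-0.420·69.11)²) = √(3546.94096 + 842.52029) = 66.253 km
N7–N9: √((0.370·111.32)² + (-0.536·69.11)²) = √(1696.48429 + 1372.18089) = 55.396 km
N8–N9: √((-0.165·111.32)² + (-0.116·69.11)²) = √(337.37608 + 64.26844) = 20.041 km
Closest pair: N6–N9 at 8.804 km.

N6 and N9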